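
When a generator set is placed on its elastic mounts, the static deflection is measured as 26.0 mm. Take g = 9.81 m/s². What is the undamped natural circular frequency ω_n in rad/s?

19.4 rad/s

ω_n = √(g/δ_st) = √(9.81/0.0260) = √377.3 = 19.42 rad/s.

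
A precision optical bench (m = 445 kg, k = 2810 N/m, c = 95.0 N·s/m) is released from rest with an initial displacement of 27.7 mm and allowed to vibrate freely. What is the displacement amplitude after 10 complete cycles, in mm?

1.92 mm

ζ = c/(2√(km)) = 95.0/(2√(2810 × 445)) = 95.0/2236 = 0.04248.
Logarithmic decrement δ = 2πζ/√(1 − ζ²) = 2π × 0.04248/√(1 − 0.00180) = 0.2671.
After n cycles, x_n/x₀ = e^(−nδ), so x_10 = 27.7 × e^(−10 × 0.2671) = 27.7 × 0.06916 = 1.916 mm.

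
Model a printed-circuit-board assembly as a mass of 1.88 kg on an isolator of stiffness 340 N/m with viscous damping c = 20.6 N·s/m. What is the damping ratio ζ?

0.407

ω_n = √(k/m) = √(340.0/1.88) = 13.45 rad/s.
Critical damping c_c = 2√(k·m) = 2√(340.0 × 1.88) = 50.56 N·s/m, so ζ = c/c_c = 20.6/50.56 = 0.4074.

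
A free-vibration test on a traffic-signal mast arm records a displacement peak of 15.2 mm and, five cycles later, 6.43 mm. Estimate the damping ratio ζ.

0.0274

Logarithmic decrement δ = (1/n)·ln(x₀/x_n) = (1/5)·ln(15.2/6.43) = (1/5)·ln(2.364) = 0.1721.
ζ = δ/√(4π² + δ²) = 0.1721/√(39.48 + 0.0296) = 0.1721/6.286 = 0.02737.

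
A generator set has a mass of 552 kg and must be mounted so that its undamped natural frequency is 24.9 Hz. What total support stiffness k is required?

13500000 N/m

ω_n = 2πf_n = 2π × 24.9 = 156.5 rad/s.
k = m·ω_n² = 552 × 156.5² = 552 × 24480 = 13510000 N/m.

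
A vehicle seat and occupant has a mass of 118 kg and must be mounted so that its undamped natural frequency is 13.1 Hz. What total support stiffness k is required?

799000 N/m

ω_n = 2πf_n = 2π × 13.1 = 82.31 rad/s.
k = m·ω_n² = 118 × 82.31² = 118 × 6775 = 799400 N/m.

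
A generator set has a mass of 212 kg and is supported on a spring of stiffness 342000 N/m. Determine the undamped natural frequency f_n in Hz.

ω_n = √(k/m) = √(342000/212) = √1613 = 40.16 rad/s.
f_n = ω_n/(2π) = 40.16/6.283 = 6.392 Hz.

6.39 Hz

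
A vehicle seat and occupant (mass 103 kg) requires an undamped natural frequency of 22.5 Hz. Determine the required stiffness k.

ω_n = 2πf_n = 2π × 22.5 = 141.4 rad/s.
k = m·ω_n² = 103 × 141.4² = 103 × 19990 = 2059000 N/m.

2060000 N/m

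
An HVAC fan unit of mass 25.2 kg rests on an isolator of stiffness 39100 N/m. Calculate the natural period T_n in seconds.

0.160 s

ω_n = √(k/m) = √(39100/25.2) = √1552 = 39.39 rad/s.
T_n = 2π/ω_n = 6.283/39.39 = 0.1595 s.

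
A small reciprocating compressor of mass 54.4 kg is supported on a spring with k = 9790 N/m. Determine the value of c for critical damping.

1460 N·s/m

c_c = 2√(k·m) = 2√(9790 × 54.4) = 2 × 729.8 = 1460 N·s/m.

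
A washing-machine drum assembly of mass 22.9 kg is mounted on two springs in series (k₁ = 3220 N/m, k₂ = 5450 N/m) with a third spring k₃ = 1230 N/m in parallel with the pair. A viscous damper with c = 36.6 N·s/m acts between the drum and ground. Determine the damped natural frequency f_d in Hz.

Series pair: k_s = k₁k₂/(k₁+k₂) = (3220)(5450)/(3220 + 5450) = 2024 N/m. In parallel with k₃: k_eq = 2024 + 1230 = 3254 N/m.
ω_n = √(k_eq/m) = √(3254/22.9) = 11.92 rad/s.
Critical damping c_c = 2√(k_eq·m) = 2√(3254 × 22.9) = 546.0 N·s/m, so ζ = c/c_c = 36.6/546.0 = 0.06704.
ω_d = ω_n√(1 − ζ²) = 11.92 × √(1 − 0.00449) = 11.89 rad/s.
f_d = ω_d/(2π) = 1.893 Hz.

1.89 Hz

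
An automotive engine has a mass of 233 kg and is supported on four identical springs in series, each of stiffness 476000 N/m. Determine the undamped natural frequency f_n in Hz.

3.60 Hz

Series springs: 1/k_eq = 4/476000, so k_eq = 476000/4 = 119000 N/m.
ω_n = √(k_eq/m) = √(119000/233) = √510.7 = 22.60 rad/s.
f_n = ω_n/(2π) = 22.60/6.283 = 3.597 Hz.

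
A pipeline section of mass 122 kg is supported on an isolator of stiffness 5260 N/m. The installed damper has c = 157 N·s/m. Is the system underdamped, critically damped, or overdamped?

underdamped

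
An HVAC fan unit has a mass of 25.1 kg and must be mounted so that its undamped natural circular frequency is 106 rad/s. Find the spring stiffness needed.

282000 N/m

k = m·ω_n² = 25.1 × 106.0² = 25.1 × 11240 = 282000 N/m.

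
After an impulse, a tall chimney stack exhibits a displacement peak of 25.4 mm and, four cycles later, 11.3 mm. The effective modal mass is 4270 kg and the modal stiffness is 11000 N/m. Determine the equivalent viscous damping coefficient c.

442 N·s/m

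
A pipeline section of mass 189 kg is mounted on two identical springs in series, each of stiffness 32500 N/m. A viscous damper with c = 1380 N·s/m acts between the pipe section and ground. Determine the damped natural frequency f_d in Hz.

Series springs: 1/k_eq = 2/32500, so k_eq = 32500/2 = 16250 N/m.
ω_n = √(k_eq/m) = √(16250/189) = 9.272 rad/s.
Critical damping c_c = 2√(k_eq·m) = 2√(16250 × 189) = 3505 N·s/m, so ζ = c/c_c = 1380/3505 = 0.3937.
ω_d = ω_n√(1 − ζ²) = 9.272 × √(1 − 0.155) = 8.524 rad/s.
f_d = ω_d/(2π) = 1.357 Hz.

1.36 Hz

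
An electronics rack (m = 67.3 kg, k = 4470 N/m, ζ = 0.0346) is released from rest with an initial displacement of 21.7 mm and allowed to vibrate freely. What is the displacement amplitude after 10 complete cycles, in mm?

Logarithmic decrement δ = 2πζ/√(1 − ζ²) = 2π × 0.03460/√(1 − 0.00120) = 0.2175.
After n cycles, x_n/x₀ = e^(−nδ), so x_10 = 21.7 × e^(−10 × 0.2175) = 21.7 × 0.1136 = 2.465 mm.

2.46 mm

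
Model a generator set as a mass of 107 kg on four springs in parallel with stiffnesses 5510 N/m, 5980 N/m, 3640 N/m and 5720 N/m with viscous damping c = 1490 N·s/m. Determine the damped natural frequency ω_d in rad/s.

12.1 rad/s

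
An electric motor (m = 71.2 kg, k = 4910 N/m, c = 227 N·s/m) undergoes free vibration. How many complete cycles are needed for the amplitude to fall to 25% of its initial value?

ζ = c/(2√(km)) = 227/(2√(4910 × 71.2)) = 227/1183 = 0.1920.
Logarithmic decrement δ = 2πζ/√(1 − ζ²) = 2π × 0.1920/√(1 − 0.0368) = 1.229.
x_n/x₀ = e^(−nδ) ≤ 0.25; take ln: n ≥ ln(1/0.25)/δ = 1.386/1.229 = 1.128.
So 2 complete cycles are required.

2 cycles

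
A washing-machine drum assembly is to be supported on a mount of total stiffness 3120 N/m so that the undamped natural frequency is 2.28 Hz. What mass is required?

15.2 kg

ω_n = 2πf_n = 2π × 2.28 = 14.33 rad/s.
m = k/ω_n² = 3120/14.33² = 3120/205.2 = 15.20 kg.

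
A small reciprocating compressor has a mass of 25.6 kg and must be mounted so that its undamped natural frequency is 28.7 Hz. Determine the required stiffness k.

ω_n = 2πf_n = 2π × 28.7 = 180.3 rad/s.
k = m·ω_n² = 25.6 × 180.3² = 25.6 × 32520 = 832500 N/m.

832000 N/m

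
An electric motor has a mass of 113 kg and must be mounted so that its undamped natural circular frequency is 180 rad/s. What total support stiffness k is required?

3660000 N/m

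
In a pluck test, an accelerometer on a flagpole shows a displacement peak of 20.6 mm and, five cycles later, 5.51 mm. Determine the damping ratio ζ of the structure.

Logarithmic decrement δ = (1/n)·ln(x₀/x_n) = (1/5)·ln(20.6/5.51) = (1/5)·ln(3.739) = 0.2637.
ζ = δ/√(4π² + δ²) = 0.2637/√(39.48 + 0.0696) = 0.2637/6.289 = 0.04194.

0.0419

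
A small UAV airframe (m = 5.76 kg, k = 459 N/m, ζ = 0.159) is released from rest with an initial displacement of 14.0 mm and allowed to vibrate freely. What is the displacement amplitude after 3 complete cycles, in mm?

0.673 mm

Logarithmic decrement δ = 2πζ/√(1 − ζ²) = 2π × 0.1590/√(1 − 0.0253) = 1.012.
After n cycles, x_n/x₀ = e^(−nδ), so x_3 = 14.0 × e^(−3 × 1.012) = 14.0 × 0.04804 = 0.6726 mm.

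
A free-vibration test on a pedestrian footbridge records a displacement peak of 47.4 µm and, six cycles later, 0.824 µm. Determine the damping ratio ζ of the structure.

0.107

Logarithmic decrement δ = (1/n)·ln(x₀/x_n) = (1/6)·ln(47.4/0.824) = (1/6)·ln(57.52) = 0.6754.
ζ = δ/√(4π² + δ²) = 0.6754/√(39.48 + 0.456) = 0.6754/6.319 = 0.1069.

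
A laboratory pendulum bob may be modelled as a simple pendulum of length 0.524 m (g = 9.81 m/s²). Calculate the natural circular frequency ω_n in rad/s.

4.33 rad/s

For a simple pendulum ω_n = √(g/L) = √(9.81/0.524) = √18.72 = 4.327 rad/s.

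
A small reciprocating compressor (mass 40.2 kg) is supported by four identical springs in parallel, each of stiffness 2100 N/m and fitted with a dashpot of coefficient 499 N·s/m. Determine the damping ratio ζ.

Parallel springs add: k_eq = 4 × 2100 = 8400 N/m.
ω_n = √(k_eq/m) = √(8400/40.2) = 14.46 rad/s.
Critical damping c_c = 2√(k_eq·m) = 2√(8400 × 40.2) = 1162 N·s/m, so ζ = c/c_c = 499/1162 = 0.4294.

0.429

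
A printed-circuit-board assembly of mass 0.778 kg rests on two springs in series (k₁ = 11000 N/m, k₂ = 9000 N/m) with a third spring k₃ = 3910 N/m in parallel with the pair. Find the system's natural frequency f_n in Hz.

17.0 Hz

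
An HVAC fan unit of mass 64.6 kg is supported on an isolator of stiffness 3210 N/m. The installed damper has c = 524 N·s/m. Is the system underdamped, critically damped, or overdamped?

underdamped

c_c = 2√(k·m) = 910.7 N·s/m; ζ = c/c_c = 524/910.7 = 0.575.
Since ζ < 1 the system is underdamped.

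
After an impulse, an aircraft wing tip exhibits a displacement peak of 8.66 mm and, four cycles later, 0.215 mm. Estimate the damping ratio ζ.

Logarithmic decrement δ = (1/n)·ln(x₀/x_n) = (1/4)·ln(8.66/0.215) = (1/4)·ln(40.28) = 0.9240.
ζ = δ/√(4π² + δ²) = 0.9240/√(39.48 + 0.854) = 0.9240/6.351 = 0.1455.

0.145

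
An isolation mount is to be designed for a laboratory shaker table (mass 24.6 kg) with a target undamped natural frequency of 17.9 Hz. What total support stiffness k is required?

ω_n = 2πf_n = 2π × 17.9 = 112.5 rad/s.
k = m·ω_n² = 24.6 × 112.5² = 24.6 × 12650 = 311200 N/m.

311000 N/m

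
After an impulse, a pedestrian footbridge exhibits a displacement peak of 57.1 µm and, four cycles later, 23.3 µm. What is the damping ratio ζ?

Logarithmic decrement δ = (1/n)·ln(x₀/x_n) = (1/4)·ln(57.1/23.3) = (1/4)·ln(2.451) = 0.2241.
ζ = δ/√(4π² + δ²) = 0.2241/√(39.48 + 0.0502) = 0.2241/6.287 = 0.03564.

0.0356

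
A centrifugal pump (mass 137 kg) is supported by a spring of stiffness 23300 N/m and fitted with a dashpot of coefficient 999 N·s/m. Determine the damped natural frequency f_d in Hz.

1.99 Hz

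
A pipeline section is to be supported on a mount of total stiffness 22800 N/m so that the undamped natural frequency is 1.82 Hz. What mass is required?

ω_n = 2πf_n = 2π × 1.82 = 11.44 rad/s.
m = k/ω_n² = 22800/11.44² = 22800/130.8 = 174.4 kg.

174 kg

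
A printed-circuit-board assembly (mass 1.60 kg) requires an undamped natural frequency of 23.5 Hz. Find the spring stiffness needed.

ω_n = 2πf_n = 2π × 23.5 = 147.7 rad/s.
k = m·ω_n² = 1.60 × 147.7² = 1.60 × 21800 = 34880 N/m.

34900 N/m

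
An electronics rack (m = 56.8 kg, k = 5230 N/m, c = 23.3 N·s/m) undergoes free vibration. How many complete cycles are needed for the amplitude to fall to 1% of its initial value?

35 cycles

ζ = c/(2√(km)) = 23.3/(2√(5230 × 56.8)) = 23.3/1090 = 0.02137.
Logarithmic decrement δ = 2πζ/√(1 − ζ²) = 2π × 0.02137/√(1 − 0.000457) = 0.1343.
x_n/x₀ = e^(−nδ) ≤ 0.01; take ln: n ≥ ln(1/0.01)/δ = 4.605/0.1343 = 34.28.
So 35 complete cycles are required.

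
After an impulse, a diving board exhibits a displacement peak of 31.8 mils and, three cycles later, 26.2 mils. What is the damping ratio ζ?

0.0103

Logarithmic decrement δ = (1/n)·ln(x₀/x_n) = (1/3)·ln(31.8/26.2) = (1/3)·ln(1.214) = 0.06457.
ζ = δ/√(4π² + δ²) = 0.06457/√(39.48 + 0.00417) = 0.06457/6.284 = 0.01028.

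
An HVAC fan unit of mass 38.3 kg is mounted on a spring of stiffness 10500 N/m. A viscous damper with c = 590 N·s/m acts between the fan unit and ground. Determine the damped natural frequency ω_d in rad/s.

14.7 rad/s

ω_n = √(k/m) = √(10500/38.3) = 16.56 rad/s.
Critical damping c_c = 2√(k·m) = 2√(10500 × 38.3) = 1268 N·s/m, so ζ = c/c_c = 590/1268 = 0.4652.
ω_d = ω_n√(1 − ζ²) = 16.56 × √(1 − 0.216) = 14.66 rad/s.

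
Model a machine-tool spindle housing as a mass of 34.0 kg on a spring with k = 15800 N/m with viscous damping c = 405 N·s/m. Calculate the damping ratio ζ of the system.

ω_n = √(k/m) = √(15800/34.0) = 21.56 rad/s.
Critical damping c_c = 2√(k·m) = 2√(15800 × 34.0) = 1466 N·s/m, so ζ = c/c_c = 405/1466 = 0.2763.

0.276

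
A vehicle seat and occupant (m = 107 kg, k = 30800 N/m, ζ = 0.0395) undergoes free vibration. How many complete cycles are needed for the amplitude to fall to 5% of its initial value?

13 cycles

Logarithmic decrement δ = 2πζ/√(1 − ζ²) = 2π × 0.03950/√(1 − 0.00156) = 0.2484.
x_n/x₀ = e^(−nδ) ≤ 0.05; take ln: n ≥ ln(1/0.05)/δ = 2.996/0.2484 = 12.06.
So 13 complete cycles are required.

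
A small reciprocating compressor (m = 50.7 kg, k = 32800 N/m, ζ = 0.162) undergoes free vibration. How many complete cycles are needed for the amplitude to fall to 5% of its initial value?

3 cycles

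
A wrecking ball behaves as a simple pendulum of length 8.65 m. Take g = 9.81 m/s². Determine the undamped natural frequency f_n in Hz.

For a simple pendulum ω_n = √(g/L) = √(9.81/8.65) = √1.134 = 1.065 rad/s.
f_n = ω_n/(2π) = 1.065/6.283 = 0.1695 Hz.

0.169 Hz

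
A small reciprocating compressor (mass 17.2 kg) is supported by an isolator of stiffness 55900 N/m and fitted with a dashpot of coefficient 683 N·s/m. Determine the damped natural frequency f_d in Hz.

8.51 Hz

ω_n = √(k/m) = √(55900/17.2) = 57.01 rad/s.
Critical damping c_c = 2√(k·m) = 2√(55900 × 17.2) = 1961 N·s/m, so ζ = c/c_c = 683/1961 = 0.3483.
ω_d = ω_n√(1 − ζ²) = 57.01 × √(1 − 0.121) = 53.44 rad/s.
f_d = ω_d/(2π) = 8.505 Hz.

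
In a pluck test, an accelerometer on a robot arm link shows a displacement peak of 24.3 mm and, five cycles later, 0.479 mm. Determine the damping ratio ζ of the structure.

Logarithmic decrement δ = (1/n)·ln(x₀/x_n) = (1/5)·ln(24.3/0.479) = (1/5)·ln(50.73) = 0.7853.
ζ = δ/√(4π² + δ²) = 0.7853/√(39.48 + 0.617) = 0.7853/6.332 = 0.1240.

0.124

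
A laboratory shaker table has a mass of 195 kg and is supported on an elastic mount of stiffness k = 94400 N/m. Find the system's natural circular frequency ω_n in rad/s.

ω_n = √(k/m) = √(94400/195) = √484.1 = 22.00 rad/s.

22.0 rad/s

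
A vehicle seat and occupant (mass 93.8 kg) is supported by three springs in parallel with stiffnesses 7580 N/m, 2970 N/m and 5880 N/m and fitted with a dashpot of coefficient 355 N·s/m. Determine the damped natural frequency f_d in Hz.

Parallel springs add: k_eq = 7580 + 2970 + 5880 = 16430 N/m.
ω_n = √(k_eq/m) = √(16430/93.8) = 13.23 rad/s.
Critical damping c_c = 2√(k_eq·m) = 2√(16430 × 93.8) = 2483 N·s/m, so ζ = c/c_c = 355/2483 = 0.1430.
ω_d = ω_n√(1 − ζ²) = 13.23 × √(1 − 0.0204) = 13.10 rad/s.
f_d = ω_d/(2π) = 2.085 Hz.

2.08 Hz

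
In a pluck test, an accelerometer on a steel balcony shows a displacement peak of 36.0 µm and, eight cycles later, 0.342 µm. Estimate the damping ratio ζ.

0.0922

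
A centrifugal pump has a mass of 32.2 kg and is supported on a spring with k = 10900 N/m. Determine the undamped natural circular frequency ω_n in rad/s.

ω_n = √(k/m) = √(10900/32.2) = √338.5 = 18.40 rad/s.

18.4 rad/s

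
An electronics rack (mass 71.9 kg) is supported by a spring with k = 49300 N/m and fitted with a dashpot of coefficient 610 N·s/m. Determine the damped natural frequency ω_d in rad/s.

ω_n = √(k/m) = √(49300/71.9) = 26.19 rad/s.
Critical damping c_c = 2√(k·m) = 2√(49300 × 71.9) = 3765 N·s/m, so ζ = c/c_c = 610/3765 = 0.1620.
ω_d = ω_n√(1 − ζ²) = 26.19 × √(1 − 0.0262) = 25.84 rad/s.

25.8 rad/s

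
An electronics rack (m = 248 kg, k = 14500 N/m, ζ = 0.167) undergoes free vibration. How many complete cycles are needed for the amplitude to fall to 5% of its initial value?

Logarithmic decrement δ = 2πζ/√(1 − ζ²) = 2π × 0.1670/√(1 − 0.0279) = 1.064.
x_n/x₀ = e^(−nδ) ≤ 0.05; take ln: n ≥ ln(1/0.05)/δ = 2.996/1.064 = 2.815.
So 3 complete cycles are required.

3 cycles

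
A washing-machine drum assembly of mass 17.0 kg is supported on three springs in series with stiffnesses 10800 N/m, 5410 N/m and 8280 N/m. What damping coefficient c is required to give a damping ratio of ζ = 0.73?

Series springs: 1/k_eq = 1/10800 + 1/5410 + 1/8280 = 0.0003982, so k_eq = 2511 N/m.
c_c = 2√(k_eq·m) = 2√(2511 × 17.0) = 413.2 N·s/m.
c = ζ·c_c = 0.73 × 413.2 = 301.7 N·s/m.

302 N·s/m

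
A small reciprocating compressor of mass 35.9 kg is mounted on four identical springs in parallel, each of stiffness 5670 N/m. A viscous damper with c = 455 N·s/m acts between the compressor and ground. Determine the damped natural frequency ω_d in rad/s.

Parallel springs add: k_eq = 4 × 5670 = 22680 N/m.
ω_n = √(k_eq/m) = √(22680/35.9) = 25.13 rad/s.
Critical damping c_c = 2√(k_eq·m) = 2√(22680 × 35.9) = 1805 N·s/m, so ζ = c/c_c = 455/1805 = 0.2521.
ω_d = ω_n√(1 − ζ²) = 25.13 × √(1 − 0.0636) = 24.32 rad/s.

24.3 rad/s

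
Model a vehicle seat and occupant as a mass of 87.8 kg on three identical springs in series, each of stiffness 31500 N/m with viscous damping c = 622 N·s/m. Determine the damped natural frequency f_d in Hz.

Series springs: 1/k_eq = 3/31500, so k_eq = 31500/3 = 10500 N/m.
ω_n = √(k_eq/m) = √(10500/87.8) = 10.94 rad/s.
Critical damping c_c = 2√(k_eq·m) = 2√(10500 × 87.8) = 1920 N·s/m, so ζ = c/c_c = 622/1920 = 0.3239.
ω_d = ω_n√(1 − ζ²) = 10.94 × √(1 − 0.105) = 10.35 rad/s.
f_d = ω_d/(2π) = 1.647 Hz.

1.65 Hz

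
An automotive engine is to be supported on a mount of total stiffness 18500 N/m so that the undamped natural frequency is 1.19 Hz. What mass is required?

331 kg

ω_n = 2πf_n = 2π × 1.19 = 7.477 rad/s.
m = k/ω_n² = 18500/7.477² = 18500/55.91 = 330.9 kg.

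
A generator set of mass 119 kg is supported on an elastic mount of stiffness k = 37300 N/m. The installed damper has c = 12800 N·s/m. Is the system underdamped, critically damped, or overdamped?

overdamped

c_c = 2√(k·m) = 4214 N·s/m; ζ = c/c_c = 12800/4214 = 3.04.
Since ζ > 1 the system is overdamped.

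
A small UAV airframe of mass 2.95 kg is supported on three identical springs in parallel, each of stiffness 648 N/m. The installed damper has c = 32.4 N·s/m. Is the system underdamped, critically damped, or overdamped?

underdamped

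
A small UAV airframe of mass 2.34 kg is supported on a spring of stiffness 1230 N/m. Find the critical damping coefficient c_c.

c_c = 2√(k·m) = 2√(1230 × 2.34) = 2 × 53.65 = 107.3 N·s/m.

107 N·s/m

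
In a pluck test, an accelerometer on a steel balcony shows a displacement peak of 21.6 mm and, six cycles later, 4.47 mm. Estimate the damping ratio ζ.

Logarithmic decrement δ = (1/n)·ln(x₀/x_n) = (1/6)·ln(21.6/4.47) = (1/6)·ln(4.832) = 0.2626.
ζ = δ/√(4π² + δ²) = 0.2626/√(39.48 + 0.0689) = 0.2626/6.289 = 0.04175.

0.0417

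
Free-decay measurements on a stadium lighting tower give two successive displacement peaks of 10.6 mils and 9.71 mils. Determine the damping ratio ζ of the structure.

0.0140

Logarithmic decrement δ = (1/n)·ln(x₀/x_n) = (1/1)·ln(10.6/9.71) = (1/1)·ln(1.092) = 0.08770.
ζ = δ/√(4π² + δ²) = 0.08770/√(39.48 + 0.00769) = 0.08770/6.284 = 0.01396.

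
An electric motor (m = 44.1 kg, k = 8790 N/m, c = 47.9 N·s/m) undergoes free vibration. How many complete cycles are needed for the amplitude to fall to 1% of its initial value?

ζ = c/(2√(km)) = 47.9/(2√(8790 × 44.1)) = 47.9/1245 = 0.03847.
Logarithmic decrement δ = 2πζ/√(1 − ζ²) = 2π × 0.03847/√(1 − 0.00148) = 0.2419.
x_n/x₀ = e^(−nδ) ≤ 0.01; take ln: n ≥ ln(1/0.01)/δ = 4.605/0.2419 = 19.04.
So 20 complete cycles are required.

20 cycles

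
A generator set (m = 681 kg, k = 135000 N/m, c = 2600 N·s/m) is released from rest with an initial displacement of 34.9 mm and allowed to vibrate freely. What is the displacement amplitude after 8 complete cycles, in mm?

0.0359 mm

ζ = c/(2√(km)) = 2600/(2√(135000 × 681)) = 2600/19180 = 0.1356.
Logarithmic decrement δ = 2πζ/√(1 − ζ²) = 2π × 0.1356/√(1 − 0.0184) = 0.8598.
After n cycles, x_n/x₀ = e^(−nδ), so x_8 = 34.9 × e^(−8 × 0.8598) = 34.9 × 0.001030 = 0.03593 mm.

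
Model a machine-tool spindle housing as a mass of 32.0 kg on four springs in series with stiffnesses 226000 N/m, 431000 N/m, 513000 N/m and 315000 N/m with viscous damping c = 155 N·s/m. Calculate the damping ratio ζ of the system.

0.0472

Series springs: 1/k_eq = 1/226000 + 1/431000 + 1/513000 + 1/315000 = 1.187×10^-5, so k_eq = 84250 N/m.
ω_n = √(k_eq/m) = √(84250/32.0) = 51.31 rad/s.
Critical damping c_c = 2√(k_eq·m) = 2√(84250 × 32.0) = 3284 N·s/m, so ζ = c/c_c = 155/3284 = 0.04720.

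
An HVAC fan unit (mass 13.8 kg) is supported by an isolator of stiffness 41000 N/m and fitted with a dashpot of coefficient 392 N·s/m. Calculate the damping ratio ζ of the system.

0.261

ω_n = √(k/m) = √(41000/13.8) = 54.51 rad/s.
Critical damping c_c = 2√(k·m) = 2√(41000 × 13.8) = 1504 N·s/m, so ζ = c/c_c = 392/1504 = 0.2606.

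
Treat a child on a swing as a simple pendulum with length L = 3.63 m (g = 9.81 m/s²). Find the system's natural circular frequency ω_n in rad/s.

For a simple pendulum ω_n = √(g/L) = √(9.81/3.63) = √2.702 = 1.644 rad/s.

1.64 rad/s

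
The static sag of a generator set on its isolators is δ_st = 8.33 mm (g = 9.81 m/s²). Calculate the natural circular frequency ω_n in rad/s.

34.3 rad/s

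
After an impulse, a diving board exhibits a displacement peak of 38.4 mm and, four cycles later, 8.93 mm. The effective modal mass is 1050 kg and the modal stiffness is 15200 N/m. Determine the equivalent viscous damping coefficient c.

463 N·s/m

Logarithmic decrement δ = (1/n)·ln(x₀/x_n) = (1/4)·ln(38.4/8.93) = (1/4)·ln(4.300) = 0.3647.
ζ = δ/√(4π² + δ²) = 0.3647/√(39.48 + 0.133) = 0.3647/6.294 = 0.05794.
c = ζ · 2√(km) = 0.05794 × 2√(15200 × 1050) = 0.05794 × 7990 = 462.9 N·s/m.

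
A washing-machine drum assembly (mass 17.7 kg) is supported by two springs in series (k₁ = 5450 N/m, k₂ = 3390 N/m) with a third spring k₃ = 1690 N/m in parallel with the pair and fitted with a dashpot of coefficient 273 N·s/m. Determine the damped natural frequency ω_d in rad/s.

Series pair: k_s = k₁k₂/(k₁+k₂) = (5450)(3390)/(5450 + 3390) = 2090 N/m. In parallel with k₃: k_eq = 2090 + 1690 = 3780 N/m.
ω_n = √(k_eq/m) = √(3780/17.7) = 14.61 rad/s.
Critical damping c_c = 2√(k_eq·m) = 2√(3780 × 17.7) = 517.3 N·s/m, so ζ = c/c_c = 273/517.3 = 0.5277.
ω_d = ω_n√(1 − ζ²) = 14.61 × √(1 − 0.278) = 12.41 rad/s.

12.4 rad/s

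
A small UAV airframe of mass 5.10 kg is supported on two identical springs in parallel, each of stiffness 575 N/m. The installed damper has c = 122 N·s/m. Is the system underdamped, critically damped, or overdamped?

Parallel springs add: k_eq = 2 × 575 = 1150 N/m.
c_c = 2√(k_eq·m) = 153.2 N·s/m; ζ = c/c_c = 122/153.2 = 0.797.
Since ζ < 1 the system is underdamped.

underdamped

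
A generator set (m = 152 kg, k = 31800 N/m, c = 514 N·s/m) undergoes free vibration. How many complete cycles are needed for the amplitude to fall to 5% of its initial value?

5 cycles

ζ = c/(2√(km)) = 514/(2√(31800 × 152)) = 514/4397 = 0.1169.
Logarithmic decrement δ = 2πζ/√(1 − ζ²) = 2π × 0.1169/√(1 − 0.0137) = 0.7395.
x_n/x₀ = e^(−nδ) ≤ 0.05; take ln: n ≥ ln(1/0.05)/δ = 2.996/0.7395 = 4.051.
So 5 complete cycles are required.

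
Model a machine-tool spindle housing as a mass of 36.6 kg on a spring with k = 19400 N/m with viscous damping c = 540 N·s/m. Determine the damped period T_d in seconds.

0.288 s

ω_n = √(k/m) = √(19400/36.6) = 23.02 rad/s.
Critical damping c_c = 2√(k·m) = 2√(19400 × 36.6) = 1685 N·s/m, so ζ = c/c_c = 540/1685 = 0.3204.
ω_d = ω_n√(1 − ζ²) = 23.02 × √(1 − 0.103) = 21.81 rad/s.
T_d = 2π/ω_d = 0.2881 s.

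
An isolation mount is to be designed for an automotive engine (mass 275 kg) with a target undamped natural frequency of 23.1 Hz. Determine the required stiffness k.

5790000 N/m

ω_n = 2πf_n = 2π × 23.1 = 145.1 rad/s.
k = m·ω_n² = 275 × 145.1² = 275 × 21070 = 5793000 N/m.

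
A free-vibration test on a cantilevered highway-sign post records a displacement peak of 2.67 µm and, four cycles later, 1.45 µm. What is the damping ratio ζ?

0.0243

Logarithmic decrement δ = (1/n)·ln(x₀/x_n) = (1/4)·ln(2.67/1.45) = (1/4)·ln(1.841) = 0.1526.
ζ = δ/√(4π² + δ²) = 0.1526/√(39.48 + 0.0233) = 0.1526/6.285 = 0.02428.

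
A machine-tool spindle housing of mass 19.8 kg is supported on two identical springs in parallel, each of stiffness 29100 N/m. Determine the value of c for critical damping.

2150 N·s/m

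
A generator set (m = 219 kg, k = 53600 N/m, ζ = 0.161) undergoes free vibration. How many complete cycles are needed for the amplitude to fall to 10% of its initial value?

Logarithmic decrement δ = 2πζ/√(1 − ζ²) = 2π × 0.1610/√(1 − 0.0259) = 1.025.
x_n/x₀ = e^(−nδ) ≤ 0.1; take ln: n ≥ ln(1/0.1)/δ = 2.303/1.025 = 2.247.
So 3 complete cycles are required.

3 cycles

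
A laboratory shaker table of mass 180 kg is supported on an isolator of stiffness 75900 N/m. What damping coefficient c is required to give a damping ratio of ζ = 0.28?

c_c = 2√(k·m) = 2√(75900 × 180) = 7392 N·s/m.
c = ζ·c_c = 0.28 × 7392 = 2070 N·s/m.

2070 N·s/m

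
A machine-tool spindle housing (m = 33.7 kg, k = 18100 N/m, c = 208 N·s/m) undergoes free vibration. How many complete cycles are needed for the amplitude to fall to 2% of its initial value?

5 cycles

ζ = c/(2√(km)) = 208/(2√(18100 × 33.7)) = 208/1562 = 0.1332.
Logarithmic decrement δ = 2πζ/√(1 − ζ²) = 2π × 0.1332/√(1 − 0.0177) = 0.8442.
x_n/x₀ = e^(−nδ) ≤ 0.02; take ln: n ≥ ln(1/0.02)/δ = 3.912/0.8442 = 4.634.
So 5 complete cycles are required.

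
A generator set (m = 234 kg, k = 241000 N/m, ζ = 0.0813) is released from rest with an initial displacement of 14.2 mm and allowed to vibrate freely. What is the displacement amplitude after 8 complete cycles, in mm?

0.235 mm

Logarithmic decrement δ = 2πζ/√(1 − ζ²) = 2π × 0.08130/√(1 − 0.00661) = 0.5125.
After n cycles, x_n/x₀ = e^(−nδ), so x_8 = 14.2 × e^(−8 × 0.5125) = 14.2 × 0.01657 = 0.2353 mm.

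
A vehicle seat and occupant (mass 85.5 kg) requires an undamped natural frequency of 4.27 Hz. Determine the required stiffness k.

61500 N/m

ω_n = 2πf_n = 2π × 4.27 = 26.83 rad/s.
k = m·ω_n² = 85.5 × 26.83² = 85.5 × 719.8 = 61540 N/m.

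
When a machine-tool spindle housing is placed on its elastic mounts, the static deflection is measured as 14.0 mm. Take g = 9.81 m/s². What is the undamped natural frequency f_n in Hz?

ω_n = √(g/δ_st) = √(9.81/0.0140) = √700.7 = 26.47 rad/s.
f_n = ω_n/(2π) = 26.47/6.283 = 4.213 Hz.

4.21 Hz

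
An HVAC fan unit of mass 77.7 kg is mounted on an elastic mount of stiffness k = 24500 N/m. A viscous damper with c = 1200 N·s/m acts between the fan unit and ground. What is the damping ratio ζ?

0.435

ω_n = √(k/m) = √(24500/77.7) = 17.76 rad/s.
Critical damping c_c = 2√(k·m) = 2√(24500 × 77.7) = 2759 N·s/m, so ζ = c/c_c = 1200/2759 = 0.4349.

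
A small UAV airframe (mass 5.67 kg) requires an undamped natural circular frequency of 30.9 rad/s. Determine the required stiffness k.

k = m·ω_n² = 5.67 × 30.90² = 5.67 × 954.8 = 5414 N/m.

5410 N/m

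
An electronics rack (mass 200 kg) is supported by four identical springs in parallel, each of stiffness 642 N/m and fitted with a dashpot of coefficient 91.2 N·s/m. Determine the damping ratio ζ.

0.0636

Parallel springs add: k_eq = 4 × 642 = 2568 N/m.
ω_n = √(k_eq/m) = √(2568/200) = 3.583 rad/s.
Critical damping c_c = 2√(k_eq·m) = 2√(2568 × 200) = 1433 N·s/m, so ζ = c/c_c = 91.2/1433 = 0.06363.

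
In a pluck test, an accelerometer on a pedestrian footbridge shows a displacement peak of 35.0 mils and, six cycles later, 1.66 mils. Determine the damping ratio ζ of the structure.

0.0806

Logarithmic decrement δ = (1/n)·ln(x₀/x_n) = (1/6)·ln(35.0/1.66) = (1/6)·ln(21.08) = 0.5081.
ζ = δ/√(4π² + δ²) = 0.5081/√(39.48 + 0.258) = 0.5081/6.304 = 0.08060.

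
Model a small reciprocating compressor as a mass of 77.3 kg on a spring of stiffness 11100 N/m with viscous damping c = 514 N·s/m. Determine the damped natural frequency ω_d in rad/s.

11.5 rad/s

ω_n = √(k/m) = √(11100/77.3) = 11.98 rad/s.
Critical damping c_c = 2√(k·m) = 2√(11100 × 77.3) = 1853 N·s/m, so ζ = c/c_c = 514/1853 = 0.2774.
ω_d = ω_n√(1 − ζ²) = 11.98 × √(1 − 0.0770) = 11.51 rad/s.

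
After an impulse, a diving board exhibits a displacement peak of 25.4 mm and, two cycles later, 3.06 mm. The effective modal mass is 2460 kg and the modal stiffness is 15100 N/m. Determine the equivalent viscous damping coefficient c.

2020 N·s/m

Logarithmic decrement δ = (1/n)·ln(x₀/x_n) = (1/2)·ln(25.4/3.06) = (1/2)·ln(8.301) = 1.058.
ζ = δ/√(4π² + δ²) = 1.058/√(39.48 + 1.12) = 1.058/6.372 = 0.1661.
c = ζ · 2√(km) = 0.1661 × 2√(15100 × 2460) = 0.1661 × 12190 = 2024 N·s/m.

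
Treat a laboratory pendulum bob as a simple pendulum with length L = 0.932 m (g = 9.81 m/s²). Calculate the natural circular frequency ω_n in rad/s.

3.24 rad/s

For a simple pendulum ω_n = √(g/L) = √(9.81/0.932) = √10.53 = 3.244 rad/s.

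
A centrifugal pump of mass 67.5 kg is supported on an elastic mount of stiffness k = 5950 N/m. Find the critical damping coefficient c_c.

c_c = 2√(k·m) = 2√(5950 × 67.5) = 2 × 633.7 = 1267 N·s/m.

1270 N·s/m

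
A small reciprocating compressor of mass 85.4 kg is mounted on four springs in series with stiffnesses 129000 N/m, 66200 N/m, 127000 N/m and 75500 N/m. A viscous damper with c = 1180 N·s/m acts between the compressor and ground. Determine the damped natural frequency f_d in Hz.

2.35 Hz

Series springs: 1/k_eq = 1/129000 + 1/66200 + 1/127000 + 1/75500 = 4.398×10^-5, so k_eq = 22740 N/m.
ω_n = √(k_eq/m) = √(22740/85.4) = 16.32 rad/s.
Critical damping c_c = 2√(k_eq·m) = 2√(22740 × 85.4) = 2787 N·s/m, so ζ = c/c_c = 1180/2787 = 0.4234.
ω_d = ω_n√(1 − ζ²) = 16.32 × √(1 − 0.179) = 14.78 rad/s.
f_d = ω_d/(2π) = 2.353 Hz.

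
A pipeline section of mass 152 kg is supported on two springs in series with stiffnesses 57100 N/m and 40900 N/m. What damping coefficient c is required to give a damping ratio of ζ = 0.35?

Series springs: 1/k_eq = 1/57100 + 1/40900 = 4.196×10^-5, so k_eq = 23830 N/m.
c_c = 2√(k_eq·m) = 2√(23830 × 152) = 3806 N·s/m.
c = ζ·c_c = 0.35 × 3806 = 1332 N·s/m.

1330 N·s/m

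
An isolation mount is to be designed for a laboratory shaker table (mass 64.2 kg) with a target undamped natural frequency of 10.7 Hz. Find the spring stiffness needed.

ω_n = 2πf_n = 2π × 10.7 = 67.23 rad/s.
k = m·ω_n² = 64.2 × 67.23² = 64.2 × 4520 = 290200 N/m.

290000 N/m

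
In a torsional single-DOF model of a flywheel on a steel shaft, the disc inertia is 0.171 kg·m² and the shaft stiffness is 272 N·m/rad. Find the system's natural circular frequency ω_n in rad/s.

ω_n = √(k_t/J) = √(272/0.171) = √1591 = 39.88 rad/s.

39.9 rad/s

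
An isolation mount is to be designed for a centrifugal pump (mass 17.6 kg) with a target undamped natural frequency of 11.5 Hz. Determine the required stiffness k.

91900 N/m

ω_n = 2πf_n = 2π × 11.5 = 72.26 rad/s.
k = m·ω_n² = 17.6 × 72.26² = 17.6 × 5221 = 91890 N/m.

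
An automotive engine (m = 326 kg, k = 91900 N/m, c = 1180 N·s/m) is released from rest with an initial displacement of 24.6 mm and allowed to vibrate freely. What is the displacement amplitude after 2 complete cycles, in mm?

ζ = c/(2√(km)) = 1180/(2√(91900 × 326)) = 1180/10950 = 0.1078.
Logarithmic decrement δ = 2πζ/√(1 − ζ²) = 2π × 0.1078/√(1 − 0.0116) = 0.6812.
After n cycles, x_n/x₀ = e^(−nδ), so x_2 = 24.6 × e^(−2 × 0.6812) = 24.6 × 0.2560 = 6.298 mm.

6.30 mm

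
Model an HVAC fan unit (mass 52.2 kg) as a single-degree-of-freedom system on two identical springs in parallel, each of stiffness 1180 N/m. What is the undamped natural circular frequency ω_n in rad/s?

6.72 rad/s

Parallel springs add: k_eq = 2 × 1180 = 2360 N/m.
ω_n = √(k_eq/m) = √(2360/52.2) = √45.21 = 6.724 rad/s.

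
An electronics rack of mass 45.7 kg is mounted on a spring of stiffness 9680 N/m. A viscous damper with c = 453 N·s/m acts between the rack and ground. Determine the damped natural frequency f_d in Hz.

ω_n = √(k/m) = √(9680/45.7) = 14.55 rad/s.
Critical damping c_c = 2√(k·m) = 2√(9680 × 45.7) = 1330 N·s/m, so ζ = c/c_c = 453/1330 = 0.3405.
ω_d = ω_n√(1 − ζ²) = 14.55 × √(1 − 0.116) = 13.68 rad/s.
f_d = ω_d/(2π) = 2.178 Hz.

2.18 Hz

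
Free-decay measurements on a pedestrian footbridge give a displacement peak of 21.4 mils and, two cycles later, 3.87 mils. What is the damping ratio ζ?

0.135

Logarithmic decrement δ = (1/n)·ln(x₀/x_n) = (1/2)·ln(21.4/3.87) = (1/2)·ln(5.530) = 0.8551.
ζ = δ/√(4π² + δ²) = 0.8551/√(39.48 + 0.731) = 0.8551/6.341 = 0.1348.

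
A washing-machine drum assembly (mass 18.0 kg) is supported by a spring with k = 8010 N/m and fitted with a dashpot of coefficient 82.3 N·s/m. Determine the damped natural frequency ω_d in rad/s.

ω_n = √(k/m) = √(8010/18.0) = 21.10 rad/s.
Critical damping c_c = 2√(k·m) = 2√(8010 × 18.0) = 759.4 N·s/m, so ζ = c/c_c = 82.3/759.4 = 0.1084.
ω_d = ω_n√(1 − ζ²) = 21.10 × √(1 − 0.0117) = 20.97 rad/s.

21.0 rad/s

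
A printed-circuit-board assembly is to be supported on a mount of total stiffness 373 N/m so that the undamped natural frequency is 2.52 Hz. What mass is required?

1.49 kg

ω_n = 2πf_n = 2π × 2.52 = 15.83 rad/s.
m = k/ω_n² = 373/15.83² = 373/250.7 = 1.488 kg.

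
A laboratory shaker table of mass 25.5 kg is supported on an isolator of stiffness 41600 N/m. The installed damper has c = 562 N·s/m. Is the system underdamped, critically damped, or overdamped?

c_c = 2√(k·m) = 2060 N·s/m; ζ = c/c_c = 562/2060 = 0.273.
Since ζ < 1 the system is underdamped.

underdamped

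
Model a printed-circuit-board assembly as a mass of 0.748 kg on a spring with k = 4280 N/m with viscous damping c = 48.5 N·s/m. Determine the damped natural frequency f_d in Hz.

ω_n = √(k/m) = √(4280/0.748) = 75.64 rad/s.
Critical damping c_c = 2√(k·m) = 2√(4280 × 0.748) = 113.2 N·s/m, so ζ = c/c_c = 48.5/113.2 = 0.4286.
ω_d = ω_n√(1 − ζ²) = 75.64 × √(1 − 0.184) = 68.34 rad/s.
f_d = ω_d/(2π) = 10.88 Hz.

10.9 Hz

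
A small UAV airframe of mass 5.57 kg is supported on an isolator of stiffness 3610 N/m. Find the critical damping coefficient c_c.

c_c = 2√(k·m) = 2√(3610 × 5.57) = 2 × 141.8 = 283.6 N·s/m.

284 N·s/m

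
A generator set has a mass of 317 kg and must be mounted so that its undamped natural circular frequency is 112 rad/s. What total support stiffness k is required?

3980000 N/m

k = m·ω_n² = 317 × 112.0² = 317 × 12540 = 3976000 N/m.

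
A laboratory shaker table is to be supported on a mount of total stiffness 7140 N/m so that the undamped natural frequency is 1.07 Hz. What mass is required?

158 kg

ω_n = 2πf_n = 2π × 1.07 = 6.723 rad/s.
m = k/ω_n² = 7140/6.723² = 7140/45.20 = 158.0 kg.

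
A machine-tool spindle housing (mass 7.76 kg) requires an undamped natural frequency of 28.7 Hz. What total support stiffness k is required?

252000 N/m

ω_n = 2πf_n = 2π × 28.7 = 180.3 rad/s.
k = m·ω_n² = 7.76 × 180.3² = 7.76 × 32520 = 252300 N/m.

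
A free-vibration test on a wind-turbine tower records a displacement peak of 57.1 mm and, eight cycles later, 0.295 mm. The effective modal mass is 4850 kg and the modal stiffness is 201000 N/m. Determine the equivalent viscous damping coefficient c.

6510 N·s/m

Logarithmic decrement δ = (1/n)·ln(x₀/x_n) = (1/8)·ln(57.1/0.295) = (1/8)·ln(193.6) = 0.6582.
ζ = δ/√(4π² + δ²) = 0.6582/√(39.48 + 0.433) = 0.6582/6.318 = 0.1042.
c = ζ · 2√(km) = 0.1042 × 2√(201000 × 4850) = 0.1042 × 62450 = 6506 N·s/m.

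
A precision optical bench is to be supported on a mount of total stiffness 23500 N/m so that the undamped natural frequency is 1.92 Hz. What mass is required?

161 kg

ω_n = 2πf_n = 2π × 1.92 = 12.06 rad/s.
m = k/ω_n² = 23500/12.06² = 23500/145.5 = 161.5 kg.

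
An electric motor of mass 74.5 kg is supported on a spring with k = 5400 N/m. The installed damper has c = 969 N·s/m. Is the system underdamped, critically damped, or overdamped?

c_c = 2√(k·m) = 1269 N·s/m; ζ = c/c_c = 969/1269 = 0.764.
Since ζ < 1 the system is underdamped.

underdamped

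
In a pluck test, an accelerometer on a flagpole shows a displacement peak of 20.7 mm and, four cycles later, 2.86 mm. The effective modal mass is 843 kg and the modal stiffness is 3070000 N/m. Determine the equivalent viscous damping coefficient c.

7990 N·s/m

Logarithmic decrement δ = (1/n)·ln(x₀/x_n) = (1/4)·ln(20.7/2.86) = (1/4)·ln(7.238) = 0.4948.
ζ = δ/√(4π² + δ²) = 0.4948/√(39.48 + 0.245) = 0.4948/6.303 = 0.07851.
c = ζ · 2√(km) = 0.07851 × 2√(3070000 × 843) = 0.07851 × 101700 = 7988 N·s/m.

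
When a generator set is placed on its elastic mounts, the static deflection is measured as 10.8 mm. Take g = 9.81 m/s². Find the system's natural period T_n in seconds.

0.208 s

ω_n = √(g/δ_st) = √(9.81/0.0108) = √908.3 = 30.14 rad/s.
T_n = 2π/ω_n = 6.283/30.14 = 0.2085 s.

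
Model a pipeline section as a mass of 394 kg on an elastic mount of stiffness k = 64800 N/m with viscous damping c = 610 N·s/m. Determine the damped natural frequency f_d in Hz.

2.04 Hz

ω_n = √(k/m) = √(64800/394) = 12.82 rad/s.
Critical damping c_c = 2√(k·m) = 2√(64800 × 394) = 10110 N·s/m, so ζ = c/c_c = 610/10110 = 0.06036.
ω_d = ω_n√(1 − ζ²) = 12.82 × √(1 − 0.00364) = 12.80 rad/s.
f_d = ω_d/(2π) = 2.037 Hz.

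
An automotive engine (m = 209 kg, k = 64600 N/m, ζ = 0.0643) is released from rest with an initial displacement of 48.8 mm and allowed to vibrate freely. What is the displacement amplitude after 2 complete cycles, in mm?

21.7 mm

Logarithmic decrement δ = 2πζ/√(1 − ζ²) = 2π × 0.06430/√(1 − 0.00413) = 0.4048.
After n cycles, x_n/x₀ = e^(−nδ), so x_2 = 48.8 × e^(−2 × 0.4048) = 48.8 × 0.4450 = 21.72 mm.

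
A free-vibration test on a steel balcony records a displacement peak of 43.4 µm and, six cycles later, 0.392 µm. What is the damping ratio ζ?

Logarithmic decrement δ = (1/n)·ln(x₀/x_n) = (1/6)·ln(43.4/0.392) = (1/6)·ln(110.7) = 0.7845.
ζ = δ/√(4π² + δ²) = 0.7845/√(39.48 + 0.615) = 0.7845/6.332 = 0.1239.

0.124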